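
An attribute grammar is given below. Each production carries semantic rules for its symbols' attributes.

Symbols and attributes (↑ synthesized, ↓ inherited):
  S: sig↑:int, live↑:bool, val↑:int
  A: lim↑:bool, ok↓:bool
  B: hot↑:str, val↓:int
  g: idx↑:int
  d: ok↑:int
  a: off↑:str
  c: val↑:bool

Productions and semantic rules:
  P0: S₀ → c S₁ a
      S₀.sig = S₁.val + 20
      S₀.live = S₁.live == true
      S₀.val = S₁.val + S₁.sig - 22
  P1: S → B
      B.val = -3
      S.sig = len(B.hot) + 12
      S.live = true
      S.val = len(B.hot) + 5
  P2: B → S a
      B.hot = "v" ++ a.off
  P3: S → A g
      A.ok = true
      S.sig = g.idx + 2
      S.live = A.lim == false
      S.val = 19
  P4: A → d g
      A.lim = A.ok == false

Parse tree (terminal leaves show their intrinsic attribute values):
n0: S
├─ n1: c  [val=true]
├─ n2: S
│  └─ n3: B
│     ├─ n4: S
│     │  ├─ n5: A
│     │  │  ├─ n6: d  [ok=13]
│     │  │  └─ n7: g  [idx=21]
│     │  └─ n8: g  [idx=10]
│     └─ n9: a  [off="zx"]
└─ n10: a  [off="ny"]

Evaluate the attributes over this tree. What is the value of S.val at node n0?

1

1. n1.val = true  [terminal]
2. n3.val = -3  [-3]
3. n5.ok = true  [true]
4. n6.ok = 13  [terminal]
5. n7.idx = 21  [terminal]
6. n5.lim = false  [A.ok == false]
7. n8.idx = 10  [terminal]
8. n4.sig = 12  [g.idx + 2]
9. n4.live = true  [A.lim == false]
10. n4.val = 19  [19]
11. n9.off = "zx"  [terminal]
12. n3.hot = "vzx"  ["v" ++ a.off]
13. n2.sig = 15  [len(B.hot) + 12]
14. n2.live = true  [true]
15. n2.val = 8  [len(B.hot) + 5]
16. n10.off = "ny"  [terminal]
17. n0.sig = 28  [S₁.val + 20]
18. n0.live = true  [S₁.live == true]
19. n0.val = 1  [S₁.val + S₁.sig - 22]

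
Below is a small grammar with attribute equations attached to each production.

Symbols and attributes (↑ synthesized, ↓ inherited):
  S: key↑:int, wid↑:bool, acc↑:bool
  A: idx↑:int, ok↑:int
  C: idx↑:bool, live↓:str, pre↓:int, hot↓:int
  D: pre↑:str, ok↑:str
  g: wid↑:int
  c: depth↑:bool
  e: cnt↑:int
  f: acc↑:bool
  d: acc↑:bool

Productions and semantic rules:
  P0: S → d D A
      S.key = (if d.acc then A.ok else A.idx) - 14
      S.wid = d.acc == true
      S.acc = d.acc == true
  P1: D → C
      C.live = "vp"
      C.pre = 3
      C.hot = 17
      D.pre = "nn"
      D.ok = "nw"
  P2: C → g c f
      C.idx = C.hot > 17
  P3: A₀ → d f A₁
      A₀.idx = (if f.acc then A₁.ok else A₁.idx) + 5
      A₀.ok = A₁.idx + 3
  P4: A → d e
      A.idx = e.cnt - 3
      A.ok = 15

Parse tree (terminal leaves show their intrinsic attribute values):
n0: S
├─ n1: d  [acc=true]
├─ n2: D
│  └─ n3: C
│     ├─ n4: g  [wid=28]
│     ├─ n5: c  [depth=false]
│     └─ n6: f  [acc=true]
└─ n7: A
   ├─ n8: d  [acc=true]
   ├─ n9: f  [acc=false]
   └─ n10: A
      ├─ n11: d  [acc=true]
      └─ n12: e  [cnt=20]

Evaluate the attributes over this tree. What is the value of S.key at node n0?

1. n1.acc = true  [terminal]
2. n3.live = "vp"  ["vp"]
3. n3.pre = 3  [3]
4. n3.hot = 17  [17]
5. n4.wid = 28  [terminal]
6. n5.depth = false  [terminal]
7. n6.acc = true  [terminal]
8. n3.idx = false  [C.hot > 17]
9. n2.pre = "nn"  ["nn"]
10. n2.ok = "nw"  ["nw"]
11. n8.acc = true  [terminal]
12. n9.acc = false  [terminal]
13. n11.acc = true  [terminal]
14. n12.cnt = 20  [terminal]
15. n10.idx = 17  [e.cnt - 3]
16. n10.ok = 15  [15]
17. n7.idx = 22  [(if f.acc then A₁.ok else A₁.idx) + 5]
18. n7.ok = 20  [A₁.idx + 3]
19. n0.key = 6  [(if d.acc then A.ok else A.idx) - 14]
20. n0.wid = true  [d.acc == true]
21. n0.acc = true  [d.acc == true]

6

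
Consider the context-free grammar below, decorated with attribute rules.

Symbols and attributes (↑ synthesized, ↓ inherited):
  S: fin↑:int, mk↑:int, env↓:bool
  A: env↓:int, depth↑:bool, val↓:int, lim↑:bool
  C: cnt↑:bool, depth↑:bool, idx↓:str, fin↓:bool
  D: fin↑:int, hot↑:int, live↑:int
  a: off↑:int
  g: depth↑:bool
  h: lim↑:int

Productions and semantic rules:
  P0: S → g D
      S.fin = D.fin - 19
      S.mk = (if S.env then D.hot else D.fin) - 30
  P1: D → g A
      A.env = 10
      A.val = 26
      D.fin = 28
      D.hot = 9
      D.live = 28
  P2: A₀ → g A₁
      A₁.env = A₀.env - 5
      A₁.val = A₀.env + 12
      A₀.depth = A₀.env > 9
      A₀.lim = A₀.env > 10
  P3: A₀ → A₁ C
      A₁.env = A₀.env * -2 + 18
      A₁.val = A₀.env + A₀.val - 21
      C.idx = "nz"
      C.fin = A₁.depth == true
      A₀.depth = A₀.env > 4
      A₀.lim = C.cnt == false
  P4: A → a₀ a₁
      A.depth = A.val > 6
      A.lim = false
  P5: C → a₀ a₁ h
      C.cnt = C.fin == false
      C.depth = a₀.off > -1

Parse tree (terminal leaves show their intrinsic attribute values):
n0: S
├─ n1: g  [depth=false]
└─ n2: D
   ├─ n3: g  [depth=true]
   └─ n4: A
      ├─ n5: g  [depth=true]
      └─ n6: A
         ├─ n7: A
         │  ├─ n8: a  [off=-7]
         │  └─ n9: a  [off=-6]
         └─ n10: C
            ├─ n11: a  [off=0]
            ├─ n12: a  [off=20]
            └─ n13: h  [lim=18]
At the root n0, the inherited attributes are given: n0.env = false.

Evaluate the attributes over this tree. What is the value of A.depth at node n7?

false

1. n0.env = false  [given at root]
2. n1.depth = false  [terminal]
3. n3.depth = true  [terminal]
4. n4.env = 10  [10]
5. n4.val = 26  [26]
6. n5.depth = true  [terminal]
7. n6.env = 5  [A₀.env - 5]
8. n6.val = 22  [A₀.env + 12]
9. n7.env = 8  [A₀.env * -2 + 18]
10. n7.val = 6  [A₀.env + A₀.val - 21]
11. n8.off = -7  [terminal]
12. n9.off = -6  [terminal]
13. n7.depth = false  [A.val > 6]
14. n7.lim = false  [false]
15. n10.idx = "nz"  ["nz"]
16. n10.fin = false  [A₁.depth == true]
17. n11.off = 0  [terminal]
18. n12.off = 20  [terminal]
19. n13.lim = 18  [terminal]
20. n10.cnt = true  [C.fin == false]
21. n10.depth = true  [a₀.off > -1]
22. n6.depth = true  [A₀.env > 4]
23. n6.lim = false  [C.cnt == false]
24. n4.depth = true  [A₀.env > 9]
25. n4.lim = false  [A₀.env > 10]
26. n2.fin = 28  [28]
27. n2.hot = 9  [9]
28. n2.live = 28  [28]
29. n0.fin = 9  [D.fin - 19]
30. n0.mk = -2  [(if S.env then D.hot else D.fin) - 30]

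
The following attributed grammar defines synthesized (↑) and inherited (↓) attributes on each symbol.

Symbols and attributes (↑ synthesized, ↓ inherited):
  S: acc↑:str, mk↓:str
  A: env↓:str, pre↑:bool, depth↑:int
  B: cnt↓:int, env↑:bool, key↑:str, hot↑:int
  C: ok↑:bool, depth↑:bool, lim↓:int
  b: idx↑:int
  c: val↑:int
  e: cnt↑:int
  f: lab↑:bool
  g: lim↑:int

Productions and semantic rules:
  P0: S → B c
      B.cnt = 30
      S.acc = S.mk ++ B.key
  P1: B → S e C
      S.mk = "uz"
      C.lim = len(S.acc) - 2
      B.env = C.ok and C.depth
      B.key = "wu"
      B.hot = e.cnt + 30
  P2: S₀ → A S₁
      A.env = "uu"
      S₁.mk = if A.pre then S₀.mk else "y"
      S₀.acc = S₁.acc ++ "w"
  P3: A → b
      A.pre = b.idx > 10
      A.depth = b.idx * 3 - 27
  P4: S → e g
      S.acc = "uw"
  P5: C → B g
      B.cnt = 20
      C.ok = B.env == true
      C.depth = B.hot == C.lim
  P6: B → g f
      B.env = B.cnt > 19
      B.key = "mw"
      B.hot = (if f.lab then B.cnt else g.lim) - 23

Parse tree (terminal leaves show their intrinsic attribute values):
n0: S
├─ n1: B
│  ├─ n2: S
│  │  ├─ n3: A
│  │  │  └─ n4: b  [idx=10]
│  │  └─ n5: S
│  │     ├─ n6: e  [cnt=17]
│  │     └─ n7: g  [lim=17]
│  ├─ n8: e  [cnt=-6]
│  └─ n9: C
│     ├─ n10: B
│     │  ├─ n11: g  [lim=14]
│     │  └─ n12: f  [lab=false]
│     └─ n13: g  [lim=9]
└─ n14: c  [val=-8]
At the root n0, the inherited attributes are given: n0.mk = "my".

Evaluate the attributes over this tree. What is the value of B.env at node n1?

1. n0.mk = "my"  [given at root]
2. n1.cnt = 30  [30]
3. n2.mk = "uz"  ["uz"]
4. n3.env = "uu"  ["uu"]
5. n4.idx = 10  [terminal]
6. n3.pre = false  [b.idx > 10]
7. n3.depth = 3  [b.idx * 3 - 27]
8. n5.mk = "y"  [if A.pre then S₀.mk else "y"]
9. n6.cnt = 17  [terminal]
10. n7.lim = 17  [terminal]
11. n5.acc = "uw"  ["uw"]
12. n2.acc = "uww"  [S₁.acc ++ "w"]
13. n8.cnt = -6  [terminal]
14. n9.lim = 1  [len(S.acc) - 2]
15. n10.cnt = 20  [20]
16. n11.lim = 14  [terminal]
17. n12.lab = false  [terminal]
18. n10.env = true  [B.cnt > 19]
19. n10.key = "mw"  ["mw"]
20. n10.hot = -9  [(if f.lab then B.cnt else g.lim) - 23]
21. n13.lim = 9  [terminal]
22. n9.ok = true  [B.env == true]
23. n9.depth = false  [B.hot == C.lim]
24. n1.env = false  [C.ok and C.depth]
25. n1.key = "wu"  ["wu"]
26. n1.hot = 24  [e.cnt + 30]
27. n14.val = -8  [terminal]
28. n0.acc = "mywu"  [S.mk ++ B.key]

false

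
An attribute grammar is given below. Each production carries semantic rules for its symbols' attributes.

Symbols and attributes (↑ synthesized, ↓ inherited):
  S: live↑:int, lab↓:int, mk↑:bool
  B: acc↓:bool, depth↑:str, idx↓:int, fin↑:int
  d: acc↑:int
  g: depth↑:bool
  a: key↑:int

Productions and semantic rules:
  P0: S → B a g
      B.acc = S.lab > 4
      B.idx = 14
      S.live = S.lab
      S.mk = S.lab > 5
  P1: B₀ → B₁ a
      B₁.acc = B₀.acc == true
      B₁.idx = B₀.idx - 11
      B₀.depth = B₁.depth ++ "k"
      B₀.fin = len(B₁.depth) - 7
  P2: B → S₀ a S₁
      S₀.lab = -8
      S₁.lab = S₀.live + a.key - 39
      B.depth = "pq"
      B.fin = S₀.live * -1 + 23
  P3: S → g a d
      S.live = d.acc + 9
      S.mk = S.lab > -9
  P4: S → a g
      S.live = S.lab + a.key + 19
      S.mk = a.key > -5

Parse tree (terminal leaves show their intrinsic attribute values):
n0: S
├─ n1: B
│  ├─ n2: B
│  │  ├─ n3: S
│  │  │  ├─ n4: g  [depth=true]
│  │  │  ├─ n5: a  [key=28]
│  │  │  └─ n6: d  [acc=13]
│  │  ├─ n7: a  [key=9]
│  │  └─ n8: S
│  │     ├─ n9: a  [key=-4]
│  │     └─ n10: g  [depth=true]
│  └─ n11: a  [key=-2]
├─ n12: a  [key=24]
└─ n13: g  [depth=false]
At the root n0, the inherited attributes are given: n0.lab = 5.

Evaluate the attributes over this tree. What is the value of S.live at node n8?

7

1. n0.lab = 5  [given at root]
2. n1.acc = true  [S.lab > 4]
3. n1.idx = 14  [14]
4. n2.acc = true  [B₀.acc == true]
5. n2.idx = 3  [B₀.idx - 11]
6. n3.lab = -8  [-8]
7. n4.depth = true  [terminal]
8. n5.key = 28  [terminal]
9. n6.acc = 13  [terminal]
10. n3.live = 22  [d.acc + 9]
11. n3.mk = true  [S.lab > -9]
12. n7.key = 9  [terminal]
13. n8.lab = -8  [S₀.live + a.key - 39]
14. n9.key = -4  [terminal]
15. n10.depth = true  [terminal]
16. n8.live = 7  [S.lab + a.key + 19]
17. n8.mk = true  [a.key > -5]
18. n2.depth = "pq"  ["pq"]
19. n2.fin = 1  [S₀.live * -1 + 23]
20. n11.key = -2  [terminal]
21. n1.depth = "pqk"  [B₁.depth ++ "k"]
22. n1.fin = -5  [len(B₁.depth) - 7]
23. n12.key = 24  [terminal]
24. n13.depth = false  [terminal]
25. n0.live = 5  [S.lab]
26. n0.mk = false  [S.lab > 5]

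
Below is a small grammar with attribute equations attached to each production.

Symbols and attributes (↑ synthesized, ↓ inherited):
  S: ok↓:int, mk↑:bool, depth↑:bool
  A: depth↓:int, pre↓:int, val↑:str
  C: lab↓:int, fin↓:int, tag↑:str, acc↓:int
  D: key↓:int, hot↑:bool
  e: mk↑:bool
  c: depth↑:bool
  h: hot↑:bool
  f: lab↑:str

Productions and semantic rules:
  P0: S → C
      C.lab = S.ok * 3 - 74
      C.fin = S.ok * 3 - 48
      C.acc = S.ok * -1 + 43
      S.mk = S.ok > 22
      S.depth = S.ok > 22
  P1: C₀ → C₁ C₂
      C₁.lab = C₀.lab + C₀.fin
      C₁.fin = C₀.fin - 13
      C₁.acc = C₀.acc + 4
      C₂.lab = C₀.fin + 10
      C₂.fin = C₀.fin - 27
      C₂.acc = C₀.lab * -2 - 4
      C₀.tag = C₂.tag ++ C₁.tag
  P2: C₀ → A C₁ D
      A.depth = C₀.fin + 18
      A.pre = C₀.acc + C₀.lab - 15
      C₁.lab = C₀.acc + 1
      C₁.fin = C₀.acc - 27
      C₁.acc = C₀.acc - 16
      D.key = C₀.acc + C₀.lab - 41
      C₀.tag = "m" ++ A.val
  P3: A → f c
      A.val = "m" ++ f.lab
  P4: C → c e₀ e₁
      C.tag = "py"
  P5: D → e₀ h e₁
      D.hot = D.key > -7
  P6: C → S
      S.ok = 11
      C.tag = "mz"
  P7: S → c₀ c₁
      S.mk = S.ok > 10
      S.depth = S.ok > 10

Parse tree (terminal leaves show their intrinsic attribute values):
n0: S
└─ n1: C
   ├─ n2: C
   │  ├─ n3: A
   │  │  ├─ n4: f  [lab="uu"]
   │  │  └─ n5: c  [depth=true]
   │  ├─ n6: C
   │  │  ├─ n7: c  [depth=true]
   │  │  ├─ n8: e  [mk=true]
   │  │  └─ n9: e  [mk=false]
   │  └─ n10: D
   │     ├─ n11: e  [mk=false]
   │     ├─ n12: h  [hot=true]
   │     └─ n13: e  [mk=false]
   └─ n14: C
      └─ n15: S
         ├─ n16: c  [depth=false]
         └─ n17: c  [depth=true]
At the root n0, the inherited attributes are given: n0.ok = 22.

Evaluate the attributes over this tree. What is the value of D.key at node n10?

-6

1. n0.ok = 22  [given at root]
2. n1.lab = -8  [S.ok * 3 - 74]
3. n1.fin = 18  [S.ok * 3 - 48]
4. n1.acc = 21  [S.ok * -1 + 43]
5. n2.lab = 10  [C₀.lab + C₀.fin]
6. n2.fin = 5  [C₀.fin - 13]
7. n2.acc = 25  [C₀.acc + 4]
8. n3.depth = 23  [C₀.fin + 18]
9. n3.pre = 20  [C₀.acc + C₀.lab - 15]
10. n4.lab = "uu"  [terminal]
11. n5.depth = true  [terminal]
12. n3.val = "muu"  ["m" ++ f.lab]
13. n6.lab = 26  [C₀.acc + 1]
14. n6.fin = -2  [C₀.acc - 27]
15. n6.acc = 9  [C₀.acc - 16]
16. n7.depth = true  [terminal]
17. n8.mk = true  [terminal]
18. n9.mk = false  [terminal]
19. n6.tag = "py"  ["py"]
20. n10.key = -6  [C₀.acc + C₀.lab - 41]
21. n11.mk = false  [terminal]
22. n12.hot = true  [terminal]
23. n13.mk = false  [terminal]
24. n10.hot = true  [D.key > -7]
25. n2.tag = "mmuu"  ["m" ++ A.val]
26. n14.lab = 28  [C₀.fin + 10]
27. n14.fin = -9  [C₀.fin - 27]
28. n14.acc = 12  [C₀.lab * -2 - 4]
29. n15.ok = 11  [11]
30. n16.depth = false  [terminal]
31. n17.depth = true  [terminal]
32. n15.mk = true  [S.ok > 10]
33. n15.depth = true  [S.ok > 10]
34. n14.tag = "mz"  ["mz"]
35. n1.tag = "mzmmuu"  [C₂.tag ++ C₁.tag]
36. n0.mk = false  [S.ok > 22]
37. n0.depth = false  [S.ok > 22]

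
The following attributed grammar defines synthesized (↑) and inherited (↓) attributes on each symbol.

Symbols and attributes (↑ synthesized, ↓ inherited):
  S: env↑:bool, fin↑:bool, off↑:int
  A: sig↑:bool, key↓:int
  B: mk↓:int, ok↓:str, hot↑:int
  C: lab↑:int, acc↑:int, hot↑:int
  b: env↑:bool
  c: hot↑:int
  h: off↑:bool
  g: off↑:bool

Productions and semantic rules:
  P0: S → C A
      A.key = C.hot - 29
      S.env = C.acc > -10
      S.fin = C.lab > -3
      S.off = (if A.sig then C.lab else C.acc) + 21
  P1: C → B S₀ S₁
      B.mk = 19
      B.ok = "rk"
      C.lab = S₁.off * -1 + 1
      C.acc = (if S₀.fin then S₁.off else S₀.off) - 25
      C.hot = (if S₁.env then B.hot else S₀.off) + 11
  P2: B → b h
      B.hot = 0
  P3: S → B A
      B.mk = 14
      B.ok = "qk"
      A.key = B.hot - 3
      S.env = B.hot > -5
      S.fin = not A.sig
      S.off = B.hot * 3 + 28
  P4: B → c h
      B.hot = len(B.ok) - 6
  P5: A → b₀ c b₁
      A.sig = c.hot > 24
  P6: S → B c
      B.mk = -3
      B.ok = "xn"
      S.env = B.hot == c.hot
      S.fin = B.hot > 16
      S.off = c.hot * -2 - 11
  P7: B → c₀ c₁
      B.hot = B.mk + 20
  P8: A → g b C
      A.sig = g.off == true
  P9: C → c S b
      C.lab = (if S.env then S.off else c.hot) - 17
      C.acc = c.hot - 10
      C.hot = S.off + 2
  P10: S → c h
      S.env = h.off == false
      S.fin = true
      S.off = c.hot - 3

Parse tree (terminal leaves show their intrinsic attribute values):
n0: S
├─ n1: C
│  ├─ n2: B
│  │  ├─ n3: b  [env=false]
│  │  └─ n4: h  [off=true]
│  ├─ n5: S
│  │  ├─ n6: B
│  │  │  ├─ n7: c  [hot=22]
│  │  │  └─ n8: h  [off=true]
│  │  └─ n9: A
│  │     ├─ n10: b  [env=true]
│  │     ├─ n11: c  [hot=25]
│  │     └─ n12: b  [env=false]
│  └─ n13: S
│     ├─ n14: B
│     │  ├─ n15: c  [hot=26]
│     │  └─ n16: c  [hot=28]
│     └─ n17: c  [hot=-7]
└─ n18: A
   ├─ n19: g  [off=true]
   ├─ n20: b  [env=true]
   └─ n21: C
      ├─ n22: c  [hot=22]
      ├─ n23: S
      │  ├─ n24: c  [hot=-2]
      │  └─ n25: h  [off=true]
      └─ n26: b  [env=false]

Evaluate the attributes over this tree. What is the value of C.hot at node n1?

1. n2.mk = 19  [19]
2. n2.ok = "rk"  ["rk"]
3. n3.env = false  [terminal]
4. n4.off = true  [terminal]
5. n2.hot = 0  [0]
6. n6.mk = 14  [14]
7. n6.ok = "qk"  ["qk"]
8. n7.hot = 22  [terminal]
9. n8.off = true  [terminal]
10. n6.hot = -4  [len(B.ok) - 6]
11. n9.key = -7  [B.hot - 3]
12. n10.env = true  [terminal]
13. n11.hot = 25  [terminal]
14. n12.env = false  [terminal]
15. n9.sig = true  [c.hot > 24]
16. n5.env = true  [B.hot > -5]
17. n5.fin = false  [not A.sig]
18. n5.off = 16  [B.hot * 3 + 28]
19. n14.mk = -3  [-3]
20. n14.ok = "xn"  ["xn"]
21. n15.hot = 26  [terminal]
22. n16.hot = 28  [terminal]
23. n14.hot = 17  [B.mk + 20]
24. n17.hot = -7  [terminal]
25. n13.env = false  [B.hot == c.hot]
26. n13.fin = true  [B.hot > 16]
27. n13.off = 3  [c.hot * -2 - 11]
28. n1.lab = -2  [S₁.off * -1 + 1]
29. n1.acc = -9  [(if S₀.fin then S₁.off else S₀.off) - 25]
30. n1.hot = 27  [(if S₁.env then B.hot else S₀.off) + 11]
31. n18.key = -2  [C.hot - 29]
32. n19.off = true  [terminal]
33. n20.env = true  [terminal]
34. n22.hot = 22  [terminal]
35. n24.hot = -2  [terminal]
36. n25.off = true  [terminal]
37. n23.env = false  [h.off == false]
38. n23.fin = true  [true]
39. n23.off = -5  [c.hot - 3]
40. n26.env = false  [terminal]
41. n21.lab = 5  [(if S.env then S.off else c.hot) - 17]
42. n21.acc = 12  [c.hot - 10]
43. n21.hot = -3  [S.off + 2]
44. n18.sig = true  [g.off == true]
45. n0.env = true  [C.acc > -10]
46. n0.fin = true  [C.lab > -3]
47. n0.off = 19  [(if A.sig then C.lab else C.acc) + 21]

27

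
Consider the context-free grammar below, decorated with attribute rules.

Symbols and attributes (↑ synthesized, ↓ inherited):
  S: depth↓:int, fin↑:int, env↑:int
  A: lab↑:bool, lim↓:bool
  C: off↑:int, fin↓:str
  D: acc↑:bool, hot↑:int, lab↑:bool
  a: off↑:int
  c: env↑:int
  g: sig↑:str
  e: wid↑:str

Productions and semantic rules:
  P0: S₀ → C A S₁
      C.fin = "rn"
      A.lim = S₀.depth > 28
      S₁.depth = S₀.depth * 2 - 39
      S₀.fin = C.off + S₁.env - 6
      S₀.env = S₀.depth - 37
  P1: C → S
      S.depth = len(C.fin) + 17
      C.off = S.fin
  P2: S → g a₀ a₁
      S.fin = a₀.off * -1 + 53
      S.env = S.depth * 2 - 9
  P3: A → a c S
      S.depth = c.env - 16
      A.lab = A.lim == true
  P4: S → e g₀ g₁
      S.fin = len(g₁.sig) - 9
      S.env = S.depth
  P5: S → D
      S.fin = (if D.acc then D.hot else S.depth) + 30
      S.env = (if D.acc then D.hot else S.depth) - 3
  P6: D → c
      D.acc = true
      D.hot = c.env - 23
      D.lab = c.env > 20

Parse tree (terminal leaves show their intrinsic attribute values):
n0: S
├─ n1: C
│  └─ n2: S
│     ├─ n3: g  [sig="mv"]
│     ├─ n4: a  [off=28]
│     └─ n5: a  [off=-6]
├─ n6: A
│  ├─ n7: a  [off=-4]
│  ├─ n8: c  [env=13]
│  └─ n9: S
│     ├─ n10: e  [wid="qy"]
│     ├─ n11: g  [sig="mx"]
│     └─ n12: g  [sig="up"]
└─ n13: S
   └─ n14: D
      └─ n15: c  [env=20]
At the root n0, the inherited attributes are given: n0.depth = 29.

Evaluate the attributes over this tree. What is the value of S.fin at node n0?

13

1. n0.depth = 29  [given at root]
2. n1.fin = "rn"  ["rn"]
3. n2.depth = 19  [len(C.fin) + 17]
4. n3.sig = "mv"  [terminal]
5. n4.off = 28  [terminal]
6. n5.off = -6  [terminal]
7. n2.fin = 25  [a₀.off * -1 + 53]
8. n2.env = 29  [S.depth * 2 - 9]
9. n1.off = 25  [S.fin]
10. n6.lim = true  [S₀.depth > 28]
11. n7.off = -4  [terminal]
12. n8.env = 13  [terminal]
13. n9.depth = -3  [c.env - 16]
14. n10.wid = "qy"  [terminal]
15. n11.sig = "mx"  [terminal]
16. n12.sig = "up"  [terminal]
17. n9.fin = -7  [len(g₁.sig) - 9]
18. n9.env = -3  [S.depth]
19. n6.lab = true  [A.lim == true]
20. n13.depth = 19  [S₀.depth * 2 - 39]
21. n15.env = 20  [terminal]
22. n14.acc = true  [true]
23. n14.hot = -3  [c.env - 23]
24. n14.lab = false  [c.env > 20]
25. n13.fin = 27  [(if D.acc then D.hot else S.depth) + 30]
26. n13.env = -6  [(if D.acc then D.hot else S.depth) - 3]
27. n0.fin = 13  [C.off + S₁.env - 6]
28. n0.env = -8  [S₀.depth - 37]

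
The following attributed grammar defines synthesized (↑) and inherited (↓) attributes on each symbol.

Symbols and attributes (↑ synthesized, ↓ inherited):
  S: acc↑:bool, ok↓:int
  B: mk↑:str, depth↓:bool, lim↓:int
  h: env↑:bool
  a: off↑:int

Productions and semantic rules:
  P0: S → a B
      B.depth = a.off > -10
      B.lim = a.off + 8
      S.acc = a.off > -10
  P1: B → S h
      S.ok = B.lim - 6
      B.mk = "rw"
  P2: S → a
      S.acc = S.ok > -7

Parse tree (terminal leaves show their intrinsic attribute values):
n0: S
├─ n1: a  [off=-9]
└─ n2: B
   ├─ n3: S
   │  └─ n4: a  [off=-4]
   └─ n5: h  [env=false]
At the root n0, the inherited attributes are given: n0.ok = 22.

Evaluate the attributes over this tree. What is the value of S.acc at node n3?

1. n0.ok = 22  [given at root]
2. n1.off = -9  [terminal]
3. n2.depth = true  [a.off > -10]
4. n2.lim = -1  [a.off + 8]
5. n3.ok = -7  [B.lim - 6]
6. n4.off = -4  [terminal]
7. n3.acc = false  [S.ok > -7]
8. n5.env = false  [terminal]
9. n2.mk = "rw"  ["rw"]
10. n0.acc = true  [a.off > -10]

false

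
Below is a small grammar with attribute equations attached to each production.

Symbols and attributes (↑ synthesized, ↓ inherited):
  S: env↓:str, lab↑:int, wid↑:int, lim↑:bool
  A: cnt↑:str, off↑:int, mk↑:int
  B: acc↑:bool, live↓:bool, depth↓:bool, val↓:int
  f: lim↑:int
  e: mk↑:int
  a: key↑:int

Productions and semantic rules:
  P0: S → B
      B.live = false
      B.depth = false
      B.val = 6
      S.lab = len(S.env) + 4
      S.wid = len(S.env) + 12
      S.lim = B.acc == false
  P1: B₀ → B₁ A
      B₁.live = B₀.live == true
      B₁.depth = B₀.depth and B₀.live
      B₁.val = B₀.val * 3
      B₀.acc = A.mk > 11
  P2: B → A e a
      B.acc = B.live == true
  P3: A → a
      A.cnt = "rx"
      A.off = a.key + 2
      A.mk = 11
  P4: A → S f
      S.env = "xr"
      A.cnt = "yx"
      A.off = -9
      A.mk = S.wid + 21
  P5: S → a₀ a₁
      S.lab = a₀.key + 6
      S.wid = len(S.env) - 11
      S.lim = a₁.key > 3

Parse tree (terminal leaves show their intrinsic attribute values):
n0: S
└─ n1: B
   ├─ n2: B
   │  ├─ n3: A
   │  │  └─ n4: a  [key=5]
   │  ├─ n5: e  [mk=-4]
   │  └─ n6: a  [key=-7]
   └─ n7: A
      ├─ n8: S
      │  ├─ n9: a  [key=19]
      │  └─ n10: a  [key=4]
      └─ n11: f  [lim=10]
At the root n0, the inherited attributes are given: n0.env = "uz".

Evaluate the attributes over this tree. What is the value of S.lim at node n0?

false

1. n0.env = "uz"  [given at root]
2. n1.live = false  [false]
3. n1.depth = false  [false]
4. n1.val = 6  [6]
5. n2.live = false  [B₀.live == true]
6. n2.depth = false  [B₀.depth and B₀.live]
7. n2.val = 18  [B₀.val * 3]
8. n4.key = 5  [terminal]
9. n3.cnt = "rx"  ["rx"]
10. n3.off = 7  [a.key + 2]
11. n3.mk = 11  [11]
12. n5.mk = -4  [terminal]
13. n6.key = -7  [terminal]
14. n2.acc = false  [B.live == true]
15. n8.env = "xr"  ["xr"]
16. n9.key = 19  [terminal]
17. n10.key = 4  [terminal]
18. n8.lab = 25  [a₀.key + 6]
19. n8.wid = -9  [len(S.env) - 11]
20. n8.lim = true  [a₁.key > 3]
21. n11.lim = 10  [terminal]
22. n7.cnt = "yx"  ["yx"]
23. n7.off = -9  [-9]
24. n7.mk = 12  [S.wid + 21]
25. n1.acc = true  [A.mk > 11]
26. n0.lab = 6  [len(S.env) + 4]
27. n0.wid = 14  [len(S.env) + 12]
28. n0.lim = false  [B.acc == false]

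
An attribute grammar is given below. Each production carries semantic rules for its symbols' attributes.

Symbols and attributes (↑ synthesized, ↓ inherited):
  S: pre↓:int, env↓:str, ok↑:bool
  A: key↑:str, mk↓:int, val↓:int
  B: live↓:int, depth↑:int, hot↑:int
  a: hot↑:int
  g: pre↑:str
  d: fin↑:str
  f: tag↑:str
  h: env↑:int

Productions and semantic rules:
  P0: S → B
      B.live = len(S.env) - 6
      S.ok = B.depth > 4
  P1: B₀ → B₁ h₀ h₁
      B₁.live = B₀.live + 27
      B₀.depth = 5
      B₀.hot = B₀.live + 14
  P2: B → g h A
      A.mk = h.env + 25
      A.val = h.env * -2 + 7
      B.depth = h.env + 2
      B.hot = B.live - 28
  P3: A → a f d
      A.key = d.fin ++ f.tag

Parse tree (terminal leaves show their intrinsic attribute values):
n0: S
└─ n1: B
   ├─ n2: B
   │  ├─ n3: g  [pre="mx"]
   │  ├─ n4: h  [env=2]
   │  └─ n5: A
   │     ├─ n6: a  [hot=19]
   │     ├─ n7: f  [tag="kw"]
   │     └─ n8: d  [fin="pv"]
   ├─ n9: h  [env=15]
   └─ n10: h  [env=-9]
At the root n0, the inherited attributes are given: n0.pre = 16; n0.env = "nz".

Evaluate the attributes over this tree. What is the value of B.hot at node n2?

-5

1. n0.pre = 16  [given at root]
2. n0.env = "nz"  [given at root]
3. n1.live = -4  [len(S.env) - 6]
4. n2.live = 23  [B₀.live + 27]
5. n3.pre = "mx"  [terminal]
6. n4.env = 2  [terminal]
7. n5.mk = 27  [h.env + 25]
8. n5.val = 3  [h.env * -2 + 7]
9. n6.hot = 19  [terminal]
10. n7.tag = "kw"  [terminal]
11. n8.fin = "pv"  [terminal]
12. n5.key = "pvkw"  [d.fin ++ f.tag]
13. n2.depth = 4  [h.env + 2]
14. n2.hot = -5  [B.live - 28]
15. n9.env = 15  [terminal]
16. n10.env = -9  [terminal]
17. n1.depth = 5  [5]
18. n1.hot = 10  [B₀.live + 14]
19. n0.ok = true  [B.depth > 4]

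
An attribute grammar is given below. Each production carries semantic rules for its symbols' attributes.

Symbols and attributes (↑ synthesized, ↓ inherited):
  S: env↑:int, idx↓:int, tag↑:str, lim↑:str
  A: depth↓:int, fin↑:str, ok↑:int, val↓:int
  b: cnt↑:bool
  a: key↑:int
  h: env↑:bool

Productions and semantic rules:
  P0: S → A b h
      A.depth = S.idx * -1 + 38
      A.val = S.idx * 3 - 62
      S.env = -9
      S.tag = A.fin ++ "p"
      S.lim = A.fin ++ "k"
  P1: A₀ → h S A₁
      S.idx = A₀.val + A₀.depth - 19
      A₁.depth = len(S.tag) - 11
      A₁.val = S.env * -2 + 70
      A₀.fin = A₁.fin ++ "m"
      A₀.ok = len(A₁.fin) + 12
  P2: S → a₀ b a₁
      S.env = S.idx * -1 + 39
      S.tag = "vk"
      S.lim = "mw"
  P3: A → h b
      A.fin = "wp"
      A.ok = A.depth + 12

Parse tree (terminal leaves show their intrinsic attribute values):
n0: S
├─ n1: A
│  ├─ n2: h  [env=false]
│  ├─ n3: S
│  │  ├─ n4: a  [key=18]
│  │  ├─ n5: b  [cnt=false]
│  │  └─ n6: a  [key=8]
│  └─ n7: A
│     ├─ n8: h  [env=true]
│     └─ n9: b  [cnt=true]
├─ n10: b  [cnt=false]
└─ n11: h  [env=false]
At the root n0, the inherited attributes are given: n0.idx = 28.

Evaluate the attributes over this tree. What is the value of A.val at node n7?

18

1. n0.idx = 28  [given at root]
2. n1.depth = 10  [S.idx * -1 + 38]
3. n1.val = 22  [S.idx * 3 - 62]
4. n2.env = false  [terminal]
5. n3.idx = 13  [A₀.val + A₀.depth - 19]
6. n4.key = 18  [terminal]
7. n5.cnt = false  [terminal]
8. n6.key = 8  [terminal]
9. n3.env = 26  [S.idx * -1 + 39]
10. n3.tag = "vk"  ["vk"]
11. n3.lim = "mw"  ["mw"]
12. n7.depth = -9  [len(S.tag) - 11]
13. n7.val = 18  [S.env * -2 + 70]
14. n8.env = true  [terminal]
15. n9.cnt = true  [terminal]
16. n7.fin = "wp"  ["wp"]
17. n7.ok = 3  [A.depth + 12]
18. n1.fin = "wpm"  [A₁.fin ++ "m"]
19. n1.ok = 14  [len(A₁.fin) + 12]
20. n10.cnt = false  [terminal]
21. n11.env = false  [terminal]
22. n0.env = -9  [-9]
23. n0.tag = "wpmp"  [A.fin ++ "p"]
24. n0.lim = "wpmk"  [A.fin ++ "k"]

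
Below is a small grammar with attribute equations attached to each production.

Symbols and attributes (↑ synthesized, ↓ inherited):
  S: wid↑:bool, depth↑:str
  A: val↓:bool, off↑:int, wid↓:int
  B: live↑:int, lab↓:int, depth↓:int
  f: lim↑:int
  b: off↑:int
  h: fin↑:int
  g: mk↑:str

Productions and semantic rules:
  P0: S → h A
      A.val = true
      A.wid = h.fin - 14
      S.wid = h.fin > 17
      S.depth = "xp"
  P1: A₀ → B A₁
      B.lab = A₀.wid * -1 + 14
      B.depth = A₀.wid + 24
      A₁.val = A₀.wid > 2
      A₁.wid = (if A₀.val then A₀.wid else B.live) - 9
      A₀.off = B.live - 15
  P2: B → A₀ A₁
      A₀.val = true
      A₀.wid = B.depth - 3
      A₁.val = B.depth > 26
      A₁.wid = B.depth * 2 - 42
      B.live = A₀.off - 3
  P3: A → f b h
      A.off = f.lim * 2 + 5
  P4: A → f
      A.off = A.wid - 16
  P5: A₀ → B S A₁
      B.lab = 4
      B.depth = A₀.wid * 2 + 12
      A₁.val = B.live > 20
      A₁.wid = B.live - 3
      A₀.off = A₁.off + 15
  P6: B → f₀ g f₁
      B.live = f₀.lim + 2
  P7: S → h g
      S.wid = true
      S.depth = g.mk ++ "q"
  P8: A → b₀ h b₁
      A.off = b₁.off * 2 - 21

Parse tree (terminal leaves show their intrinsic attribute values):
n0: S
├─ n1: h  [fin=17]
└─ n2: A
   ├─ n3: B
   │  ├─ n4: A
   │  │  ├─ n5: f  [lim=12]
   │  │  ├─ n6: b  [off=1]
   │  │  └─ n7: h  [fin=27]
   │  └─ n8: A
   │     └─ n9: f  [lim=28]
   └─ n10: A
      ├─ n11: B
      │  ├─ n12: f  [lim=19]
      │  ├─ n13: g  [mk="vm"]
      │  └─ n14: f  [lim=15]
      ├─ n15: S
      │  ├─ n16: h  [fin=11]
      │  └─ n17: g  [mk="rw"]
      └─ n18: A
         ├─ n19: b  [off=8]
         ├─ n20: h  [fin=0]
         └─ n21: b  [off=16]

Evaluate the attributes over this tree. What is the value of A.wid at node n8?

12

1. n1.fin = 17  [terminal]
2. n2.val = true  [true]
3. n2.wid = 3  [h.fin - 14]
4. n3.lab = 11  [A₀.wid * -1 + 14]
5. n3.depth = 27  [A₀.wid + 24]
6. n4.val = true  [true]
7. n4.wid = 24  [B.depth - 3]
8. n5.lim = 12  [terminal]
9. n6.off = 1  [terminal]
10. n7.fin = 27  [terminal]
11. n4.off = 29  [f.lim * 2 + 5]
12. n8.val = true  [B.depth > 26]
13. n8.wid = 12  [B.depth * 2 - 42]
14. n9.lim = 28  [terminal]
15. n8.off = -4  [A.wid - 16]
16. n3.live = 26  [A₀.off - 3]
17. n10.val = true  [A₀.wid > 2]
18. n10.wid = -6  [(if A₀.val then A₀.wid else B.live) - 9]
19. n11.lab = 4  [4]
20. n11.depth = 0  [A₀.wid * 2 + 12]
21. n12.lim = 19  [terminal]
22. n13.mk = "vm"  [terminal]
23. n14.lim = 15  [terminal]
24. n11.live = 21  [f₀.lim + 2]
25. n16.fin = 11  [terminal]
26. n17.mk = "rw"  [terminal]
27. n15.wid = true  [true]
28. n15.depth = "rwq"  [g.mk ++ "q"]
29. n18.val = true  [B.live > 20]
30. n18.wid = 18  [B.live - 3]
31. n19.off = 8  [terminal]
32. n20.fin = 0  [terminal]
33. n21.off = 16  [terminal]
34. n18.off = 11  [b₁.off * 2 - 21]
35. n10.off = 26  [A₁.off + 15]
36. n2.off = 11  [B.live - 15]
37. n0.wid = false  [h.fin > 17]
38. n0.depth = "xp"  ["xp"]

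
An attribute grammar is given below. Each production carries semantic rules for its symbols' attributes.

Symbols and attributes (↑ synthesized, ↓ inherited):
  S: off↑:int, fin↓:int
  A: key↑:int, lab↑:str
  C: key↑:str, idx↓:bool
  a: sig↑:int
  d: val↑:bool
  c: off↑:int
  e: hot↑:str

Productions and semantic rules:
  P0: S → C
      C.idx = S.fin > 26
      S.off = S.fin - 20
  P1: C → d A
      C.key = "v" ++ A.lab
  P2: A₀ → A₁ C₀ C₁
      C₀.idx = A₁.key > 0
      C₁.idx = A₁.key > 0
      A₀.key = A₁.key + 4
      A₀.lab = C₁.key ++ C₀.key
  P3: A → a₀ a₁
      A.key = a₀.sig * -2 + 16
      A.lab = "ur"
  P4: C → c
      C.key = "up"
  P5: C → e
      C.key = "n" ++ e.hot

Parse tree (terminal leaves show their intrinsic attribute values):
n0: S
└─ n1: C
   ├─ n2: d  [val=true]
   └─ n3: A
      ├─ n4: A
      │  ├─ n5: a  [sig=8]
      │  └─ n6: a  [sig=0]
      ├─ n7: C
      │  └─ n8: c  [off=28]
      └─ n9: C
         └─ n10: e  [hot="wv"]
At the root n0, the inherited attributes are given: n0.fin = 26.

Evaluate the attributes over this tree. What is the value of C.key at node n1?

1. n0.fin = 26  [given at root]
2. n1.idx = false  [S.fin > 26]
3. n2.val = true  [terminal]
4. n5.sig = 8  [terminal]
5. n6.sig = 0  [terminal]
6. n4.key = 0  [a₀.sig * -2 + 16]
7. n4.lab = "ur"  ["ur"]
8. n7.idx = false  [A₁.key > 0]
9. n8.off = 28  [terminal]
10. n7.key = "up"  ["up"]
11. n9.idx = false  [A₁.key > 0]
12. n10.hot = "wv"  [terminal]
13. n9.key = "nwv"  ["n" ++ e.hot]
14. n3.key = 4  [A₁.key + 4]
15. n3.lab = "nwvup"  [C₁.key ++ C₀.key]
16. n1.key = "vnwvup"  ["v" ++ A.lab]
17. n0.off = 6  [S.fin - 20]

"vnwvup"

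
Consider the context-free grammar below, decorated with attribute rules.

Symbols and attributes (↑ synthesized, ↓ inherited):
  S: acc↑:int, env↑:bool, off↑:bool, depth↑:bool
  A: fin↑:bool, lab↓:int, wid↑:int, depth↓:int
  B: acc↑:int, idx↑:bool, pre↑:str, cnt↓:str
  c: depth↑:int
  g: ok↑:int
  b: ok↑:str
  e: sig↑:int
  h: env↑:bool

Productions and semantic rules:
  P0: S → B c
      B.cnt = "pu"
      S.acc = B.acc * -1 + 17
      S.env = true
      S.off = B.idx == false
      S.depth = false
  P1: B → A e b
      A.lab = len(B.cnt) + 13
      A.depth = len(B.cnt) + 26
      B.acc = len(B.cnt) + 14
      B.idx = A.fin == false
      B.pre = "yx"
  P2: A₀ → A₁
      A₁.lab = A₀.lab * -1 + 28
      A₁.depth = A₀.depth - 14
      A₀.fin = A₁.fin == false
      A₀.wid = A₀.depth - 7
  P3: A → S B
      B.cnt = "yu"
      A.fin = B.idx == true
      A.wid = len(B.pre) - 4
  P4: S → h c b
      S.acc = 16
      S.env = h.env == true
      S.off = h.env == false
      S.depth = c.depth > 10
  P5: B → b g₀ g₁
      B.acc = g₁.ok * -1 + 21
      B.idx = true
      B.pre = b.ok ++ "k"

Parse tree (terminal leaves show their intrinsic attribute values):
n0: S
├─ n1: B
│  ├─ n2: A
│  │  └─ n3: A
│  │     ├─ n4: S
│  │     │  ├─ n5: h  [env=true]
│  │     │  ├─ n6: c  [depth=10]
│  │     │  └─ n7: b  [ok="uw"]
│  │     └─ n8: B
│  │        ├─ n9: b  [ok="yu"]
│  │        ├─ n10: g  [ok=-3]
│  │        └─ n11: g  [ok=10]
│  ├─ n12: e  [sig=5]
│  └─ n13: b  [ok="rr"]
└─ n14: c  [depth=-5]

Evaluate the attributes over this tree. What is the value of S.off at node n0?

1. n1.cnt = "pu"  ["pu"]
2. n2.lab = 15  [len(B.cnt) + 13]
3. n2.depth = 28  [len(B.cnt) + 26]
4. n3.lab = 13  [A₀.lab * -1 + 28]
5. n3.depth = 14  [A₀.depth - 14]
6. n5.env = true  [terminal]
7. n6.depth = 10  [terminal]
8. n7.ok = "uw"  [terminal]
9. n4.acc = 16  [16]
10. n4.env = true  [h.env == true]
11. n4.off = false  [h.env == false]
12. n4.depth = false  [c.depth > 10]
13. n8.cnt = "yu"  ["yu"]
14. n9.ok = "yu"  [terminal]
15. n10.ok = -3  [terminal]
16. n11.ok = 10  [terminal]
17. n8.acc = 11  [g₁.ok * -1 + 21]
18. n8.idx = true  [true]
19. n8.pre = "yuk"  [b.ok ++ "k"]
20. n3.fin = true  [B.idx == true]
21. n3.wid = -1  [len(B.pre) - 4]
22. n2.fin = false  [A₁.fin == false]
23. n2.wid = 21  [A₀.depth - 7]
24. n12.sig = 5  [terminal]
25. n13.ok = "rr"  [terminal]
26. n1.acc = 16  [len(B.cnt) + 14]
27. n1.idx = true  [A.fin == false]
28. n1.pre = "yx"  ["yx"]
29. n14.depth = -5  [terminal]
30. n0.acc = 1  [B.acc * -1 + 17]
31. n0.env = true  [true]
32. n0.off = false  [B.idx == false]
33. n0.depth = false  [false]

false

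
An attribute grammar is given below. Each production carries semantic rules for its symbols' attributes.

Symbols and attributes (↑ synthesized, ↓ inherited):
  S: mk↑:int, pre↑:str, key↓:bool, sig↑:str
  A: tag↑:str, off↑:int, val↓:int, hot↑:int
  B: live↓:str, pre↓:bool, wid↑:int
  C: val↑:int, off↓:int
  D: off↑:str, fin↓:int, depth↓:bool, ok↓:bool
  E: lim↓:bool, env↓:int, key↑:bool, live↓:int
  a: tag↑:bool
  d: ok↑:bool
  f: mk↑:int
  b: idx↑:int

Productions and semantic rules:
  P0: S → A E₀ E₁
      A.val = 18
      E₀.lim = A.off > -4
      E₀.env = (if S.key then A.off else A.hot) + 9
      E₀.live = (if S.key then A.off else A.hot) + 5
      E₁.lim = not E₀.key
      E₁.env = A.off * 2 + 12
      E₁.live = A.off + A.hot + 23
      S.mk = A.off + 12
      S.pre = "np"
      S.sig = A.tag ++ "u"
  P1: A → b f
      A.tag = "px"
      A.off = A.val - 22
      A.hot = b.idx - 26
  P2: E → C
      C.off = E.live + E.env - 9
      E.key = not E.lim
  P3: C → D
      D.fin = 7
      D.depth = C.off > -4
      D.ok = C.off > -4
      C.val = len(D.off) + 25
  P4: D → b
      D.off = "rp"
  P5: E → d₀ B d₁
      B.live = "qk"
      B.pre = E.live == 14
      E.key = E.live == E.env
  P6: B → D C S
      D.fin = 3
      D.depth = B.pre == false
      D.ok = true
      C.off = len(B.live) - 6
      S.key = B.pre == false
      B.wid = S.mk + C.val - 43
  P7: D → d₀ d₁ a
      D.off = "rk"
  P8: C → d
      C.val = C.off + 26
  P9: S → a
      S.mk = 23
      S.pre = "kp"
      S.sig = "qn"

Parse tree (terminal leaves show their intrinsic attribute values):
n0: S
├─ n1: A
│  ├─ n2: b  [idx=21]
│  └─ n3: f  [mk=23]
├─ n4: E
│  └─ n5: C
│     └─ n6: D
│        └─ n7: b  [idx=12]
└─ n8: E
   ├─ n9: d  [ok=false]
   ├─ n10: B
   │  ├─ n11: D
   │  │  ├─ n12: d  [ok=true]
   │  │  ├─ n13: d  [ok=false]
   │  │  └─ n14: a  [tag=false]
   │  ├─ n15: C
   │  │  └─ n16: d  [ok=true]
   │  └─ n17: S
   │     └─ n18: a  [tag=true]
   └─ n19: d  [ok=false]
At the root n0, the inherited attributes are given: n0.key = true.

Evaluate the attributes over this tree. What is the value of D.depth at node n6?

1. n0.key = true  [given at root]
2. n1.val = 18  [18]
3. n2.idx = 21  [terminal]
4. n3.mk = 23  [terminal]
5. n1.tag = "px"  ["px"]
6. n1.off = -4  [A.val - 22]
7. n1.hot = -5  [b.idx - 26]
8. n4.lim = false  [A.off > -4]
9. n4.env = 5  [(if S.key then A.off else A.hot) + 9]
10. n4.live = 1  [(if S.key then A.off else A.hot) + 5]
11. n5.off = -3  [E.live + E.env - 9]
12. n6.fin = 7  [7]
13. n6.depth = true  [C.off > -4]
14. n6.ok = true  [C.off > -4]
15. n7.idx = 12  [terminal]
16. n6.off = "rp"  ["rp"]
17. n5.val = 27  [len(D.off) + 25]
18. n4.key = true  [not E.lim]
19. n8.lim = false  [not E₀.key]
20. n8.env = 4  [A.off * 2 + 12]
21. n8.live = 14  [A.off + A.hot + 23]
22. n9.ok = false  [terminal]
23. n10.live = "qk"  ["qk"]
24. n10.pre = true  [E.live == 14]
25. n11.fin = 3  [3]
26. n11.depth = false  [B.pre == false]
27. n11.ok = true  [true]
28. n12.ok = true  [terminal]
29. n13.ok = false  [terminal]
30. n14.tag = false  [terminal]
31. n11.off = "rk"  ["rk"]
32. n15.off = -4  [len(B.live) - 6]
33. n16.ok = true  [terminal]
34. n15.val = 22  [C.off + 26]
35. n17.key = false  [B.pre == false]
36. n18.tag = true  [terminal]
37. n17.mk = 23  [23]
38. n17.pre = "kp"  ["kp"]
39. n17.sig = "qn"  ["qn"]
40. n10.wid = 2  [S.mk + C.val - 43]
41. n19.ok = false  [terminal]
42. n8.key = false  [E.live == E.env]
43. n0.mk = 8  [A.off + 12]
44. n0.pre = "np"  ["np"]
45. n0.sig = "pxu"  [A.tag ++ "u"]

true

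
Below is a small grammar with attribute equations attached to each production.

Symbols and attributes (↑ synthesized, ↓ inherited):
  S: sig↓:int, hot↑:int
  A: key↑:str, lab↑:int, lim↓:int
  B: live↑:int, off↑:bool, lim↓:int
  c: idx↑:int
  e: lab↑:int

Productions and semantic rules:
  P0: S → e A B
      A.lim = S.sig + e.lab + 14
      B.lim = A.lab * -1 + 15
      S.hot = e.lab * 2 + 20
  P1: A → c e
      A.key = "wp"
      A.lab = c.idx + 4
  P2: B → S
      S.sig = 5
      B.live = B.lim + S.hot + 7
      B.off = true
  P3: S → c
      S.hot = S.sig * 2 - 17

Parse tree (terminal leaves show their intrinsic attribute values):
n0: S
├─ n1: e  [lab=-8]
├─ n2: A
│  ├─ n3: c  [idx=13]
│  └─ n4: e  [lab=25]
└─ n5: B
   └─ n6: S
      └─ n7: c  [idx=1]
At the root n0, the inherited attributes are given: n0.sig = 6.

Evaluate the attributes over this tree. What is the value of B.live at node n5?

1. n0.sig = 6  [given at root]
2. n1.lab = -8  [terminal]
3. n2.lim = 12  [S.sig + e.lab + 14]
4. n3.idx = 13  [terminal]
5. n4.lab = 25  [terminal]
6. n2.key = "wp"  ["wp"]
7. n2.lab = 17  [c.idx + 4]
8. n5.lim = -2  [A.lab * -1 + 15]
9. n6.sig = 5  [5]
10. n7.idx = 1  [terminal]
11. n6.hot = -7  [S.sig * 2 - 17]
12. n5.live = -2  [B.lim + S.hot + 7]
13. n5.off = true  [true]
14. n0.hot = 4  [e.lab * 2 + 20]

-2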